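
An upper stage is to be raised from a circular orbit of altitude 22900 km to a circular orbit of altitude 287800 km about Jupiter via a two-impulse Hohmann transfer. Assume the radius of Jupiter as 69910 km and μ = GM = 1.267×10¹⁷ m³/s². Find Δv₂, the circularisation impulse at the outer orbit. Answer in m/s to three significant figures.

Δv ≈ 6740 m/s

r₁ = 69910 + 22900 = 92810 km = 9.2810×10⁷ m.
r₂ = 69910 + 287800 = 357710 km = 3.5771×10⁸ m.
Transfer ellipse a_t = (r₁ + r₂)/2 = 2.253×10⁸ m.
At r₁: circular v_c1 = √(μ/r₁) = 36950 m/s; transfer-perijove v_p = √[μ(2/r₁ − 1/a_t)] = 46560 m/s.
At r₂: circular v_c2 = √(μ/r₂) = 18820 m/s; transfer-apojove v_a = √[μ(2/r₂ − 1/a_t)] = 12080 m/s.
Δv₂ = v_c2 − v_a = 6740 m/s.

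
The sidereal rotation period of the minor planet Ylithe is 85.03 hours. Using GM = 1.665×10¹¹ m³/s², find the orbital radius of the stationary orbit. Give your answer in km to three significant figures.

T = 85.03 hours = 3.061×10⁵ s.
A synchronous orbit has period T, so by Kepler's third law a = (μT²/4π²)^(1/3).
μT²/4π² = 1.665×10¹¹ × (3.061×10⁵)² / 39.48 = 3.952×10²⁰ m³.
a = 7.338×10⁶ m = 7338.4 km.

r_sync ≈ 7340 km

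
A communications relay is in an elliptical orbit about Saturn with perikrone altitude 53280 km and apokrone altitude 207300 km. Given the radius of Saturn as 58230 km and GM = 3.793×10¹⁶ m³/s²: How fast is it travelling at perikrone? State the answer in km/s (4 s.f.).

r_p = 58230 + 53280 = 111510 km = 1.1151×10⁸ m.
r_a = 58230 + 207300 = 265530 km = 2.6553×10⁸ m.
Semi-major axis a = (r_p + r_a)/2 = 1.8852×10⁵ km = 1.885×10⁸ m.
Vis-viva: v² = μ(2/r − 1/a) = 3.793×10¹⁶ × (1.794×10⁻⁸ − 5.304×10⁻⁹) = 4.791×10⁸ m²/s².
v = 21890 m/s = 21.89 km/s.

v ≈ 21.89 km/s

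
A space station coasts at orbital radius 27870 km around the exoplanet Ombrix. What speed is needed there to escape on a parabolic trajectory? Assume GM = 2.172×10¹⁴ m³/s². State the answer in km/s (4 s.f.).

v_esc ≈ 3.948 km/s

r = 27870 km = 2.787×10⁷ m.
Escape speed v_esc = √(2μ/r) = √(2 × 2.172×10¹⁴ / 2.787×10⁷) = √(1.559×10⁷) = 3948 m/s.
= 3.948 km/s.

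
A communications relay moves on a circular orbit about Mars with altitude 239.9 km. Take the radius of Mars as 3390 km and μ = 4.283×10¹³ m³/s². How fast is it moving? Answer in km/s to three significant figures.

r = 3390 + 239.9 = 3629.9 km = 3.6299×10⁶ m.
For a circular orbit v = √(μ/r) = √(4.283×10¹³ / 3.630×10⁶) = √(1.180×10⁷) = 3435 m/s.
That is 3.435 km/s.

v ≈ 3.43 km/s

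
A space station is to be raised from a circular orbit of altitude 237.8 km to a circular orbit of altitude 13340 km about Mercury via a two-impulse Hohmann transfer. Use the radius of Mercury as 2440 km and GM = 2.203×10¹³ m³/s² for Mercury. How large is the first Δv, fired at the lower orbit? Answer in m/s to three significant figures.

Δv ≈ 882 m/s

r₁ = 2440 + 237.8 = 2677.8 km = 2.6778×10⁶ m.
r₂ = 2440 + 13340 = 15780 km = 1.5780×10⁷ m.
Transfer ellipse a_t = (r₁ + r₂)/2 = 9.229×10⁶ m.
At r₁: circular v_c1 = √(μ/r₁) = 2868 m/s; transfer-periherm v_p = √[μ(2/r₁ − 1/a_t)] = 3751 m/s.
Δv₁ = v_p − v_c1 = 882.3 m/s.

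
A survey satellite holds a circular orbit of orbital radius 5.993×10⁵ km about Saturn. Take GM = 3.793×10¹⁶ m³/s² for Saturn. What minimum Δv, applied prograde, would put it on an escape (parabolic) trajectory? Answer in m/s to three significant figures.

Δv ≈ 3300 m/s

r = 5.993×10⁵ km = 5.993×10⁸ m.
Circular speed v_c = √(μ/r) = 7956 m/s.
Escape speed v_esc = √(2μ/r) = √2 × v_c = 11250 m/s.
Δv = v_esc − v_c = 3295 m/s.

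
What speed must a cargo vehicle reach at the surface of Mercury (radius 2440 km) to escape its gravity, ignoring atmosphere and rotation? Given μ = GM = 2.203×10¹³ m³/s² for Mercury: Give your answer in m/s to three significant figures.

v_esc ≈ 4250 m/s

r = R = 2.440×10⁶ m.
Escape speed v_esc = √(2μ/r) = √(2 × 2.203×10¹³ / 2.440×10⁶) = √(1.806×10⁷) = 4249 m/s.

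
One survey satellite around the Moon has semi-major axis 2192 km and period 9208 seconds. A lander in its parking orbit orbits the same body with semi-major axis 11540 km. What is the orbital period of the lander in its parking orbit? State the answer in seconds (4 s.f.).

T₂ ≈ 1.112×10⁵ seconds

Kepler's third law: T² ∝ a³, so T₂ = T₁ (a₂/a₁)^(3/2).
a₂/a₁ = 5.265, (a₂/a₁)^(3/2) = 12.08.
T₂ = 9208 × 12.08 = 1.112×10⁵ seconds.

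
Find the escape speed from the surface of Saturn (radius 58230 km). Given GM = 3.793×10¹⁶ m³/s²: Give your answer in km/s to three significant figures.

v_esc ≈ 36.1 km/s

r = R = 5.823×10⁷ m.
Escape speed v_esc = √(2μ/r) = √(2 × 3.793×10¹⁶ / 5.823×10⁷) = √(1.303×10⁹) = 36090 m/s.
= 36.09 km/s.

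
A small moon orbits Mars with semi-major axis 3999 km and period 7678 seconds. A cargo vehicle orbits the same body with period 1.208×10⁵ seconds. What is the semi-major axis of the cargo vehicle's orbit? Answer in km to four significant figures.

a₂ ≈ 25110 km

Kepler's third law: a³ ∝ T², so a₂ = a₁ (T₂/T₁)^(2/3).
T₂/T₁ = 15.73, (T₂/T₁)^(2/3) = 6.279.
a₂ = 3999 × 6.279 = 25110 km.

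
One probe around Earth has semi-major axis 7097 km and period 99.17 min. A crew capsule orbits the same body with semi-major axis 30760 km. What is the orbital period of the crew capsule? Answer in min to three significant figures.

Kepler's third law: T² ∝ a³, so T₂ = T₁ (a₂/a₁)^(3/2).
a₂/a₁ = 4.334, (a₂/a₁)^(3/2) = 9.023.
T₂ = 99.17 × 9.023 = 894.8 min.

T₂ ≈ 895 min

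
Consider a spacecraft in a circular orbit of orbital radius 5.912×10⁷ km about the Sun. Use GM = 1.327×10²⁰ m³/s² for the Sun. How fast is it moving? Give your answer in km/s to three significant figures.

r = 5.912×10⁷ km = 5.912×10¹⁰ m.
For a circular orbit v = √(μ/r) = √(1.327×10²⁰ / 5.912×10¹⁰) = √(2.245×10⁹) = 47380 m/s.
That is 47.38 km/s.

v ≈ 47.4 km/s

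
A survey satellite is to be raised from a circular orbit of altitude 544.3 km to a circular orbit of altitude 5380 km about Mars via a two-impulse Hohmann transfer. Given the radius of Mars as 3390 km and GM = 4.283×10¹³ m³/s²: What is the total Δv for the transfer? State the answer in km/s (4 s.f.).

r₁ = 3390 + 544.3 = 3934.3 km = 3.9343×10⁶ m.
r₂ = 3390 + 5380 = 8770.0 km = 8.7700×10⁶ m.
Transfer ellipse a_t = (r₁ + r₂)/2 = 6.352×10⁶ m.
At r₁: circular v_c1 = √(μ/r₁) = 3299 m/s; transfer-periapsis v_p = √[μ(2/r₁ − 1/a_t)] = 3877 m/s.
Δv₁ = v_p − v_c1 = 577.4 m/s.
At r₂: circular v_c2 = √(μ/r₂) = 2210 m/s; transfer-apoapsis v_a = √[μ(2/r₂ − 1/a_t)] = 1739 m/s.
Δv₂ = v_c2 − v_a = 470.7 m/s.
Total Δv = Δv₁ + Δv₂ = 1048 m/s = 1.048 km/s.

Δv_total ≈ 1.048 km/s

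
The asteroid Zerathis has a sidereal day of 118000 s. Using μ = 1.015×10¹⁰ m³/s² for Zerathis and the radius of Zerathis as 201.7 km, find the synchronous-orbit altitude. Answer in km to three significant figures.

h_sync ≈ 1330 km

A synchronous orbit has period T, so by Kepler's third law a = (μT²/4π²)^(1/3).
μT²/4π² = 1.015×10¹⁰ × (1.180×10⁵)² / 39.48 = 3.580×10¹⁸ m³.
a = 1.530×10⁶ m = 1529.8 km.
Altitude h = a − R = 1529.8 − 201.7 = 1328.1 km.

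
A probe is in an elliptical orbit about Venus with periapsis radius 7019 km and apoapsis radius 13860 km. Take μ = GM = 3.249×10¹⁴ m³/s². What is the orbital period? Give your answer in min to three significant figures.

T ≈ 196 min

Semi-major axis a = (r_p + r_a)/2 = (7019.0 + 13860)/2 = 10440 km = 1.044×10⁷ m.
By Kepler's third law T = 2π√(a³/μ) = 2π × 1.871×10³ = 1.176×10⁴ s.
= 196.0 min.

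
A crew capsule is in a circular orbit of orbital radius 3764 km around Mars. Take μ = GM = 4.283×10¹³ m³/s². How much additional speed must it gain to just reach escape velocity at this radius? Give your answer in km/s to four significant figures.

r = 3764 km = 3.764×10⁶ m.
Circular speed v_c = √(μ/r) = 3373 m/s.
Escape speed v_esc = √(2μ/r) = √2 × v_c = 4771 m/s.
Δv = v_esc − v_c = 1397 m/s = 1.397 km/s.

Δv ≈ 1.397 km/s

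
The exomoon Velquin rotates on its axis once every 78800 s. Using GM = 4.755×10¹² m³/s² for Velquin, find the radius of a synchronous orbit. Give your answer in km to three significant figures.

A synchronous orbit has period T, so by Kepler's third law a = (μT²/4π²)^(1/3).
μT²/4π² = 4.755×10¹² × (7.880×10⁴)² / 39.48 = 7.479×10²⁰ m³.
a = 9.077×10⁶ m = 9077.1 km.

r_sync ≈ 9080 km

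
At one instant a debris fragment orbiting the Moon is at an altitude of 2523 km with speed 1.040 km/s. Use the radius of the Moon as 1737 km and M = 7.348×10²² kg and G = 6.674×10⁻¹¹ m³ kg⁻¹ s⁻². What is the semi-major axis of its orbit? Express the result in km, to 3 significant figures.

a ≈ 4020 km

μ = GM = 6.674×10⁻¹¹ × 7.348×10²² = 4.904×10¹² m³/s².
r = 1737 + 2523 = 4260.0 km = 4.260×10⁶ m.
Specific orbital energy ε = v²/2 − μ/r = (1040)²/2 − 4.904×10¹²/4.260×10⁶ = -6.104×10⁵ J/kg.
Since ε = −μ/(2a), a = −μ/(2ε) = 4.017×10⁶ m = 4017.2 km.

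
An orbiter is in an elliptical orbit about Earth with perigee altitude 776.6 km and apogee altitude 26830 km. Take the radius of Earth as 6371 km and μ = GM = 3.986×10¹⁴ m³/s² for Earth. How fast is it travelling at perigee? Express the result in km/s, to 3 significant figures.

r_p = 6371 + 776.6 = 7147.6 km = 7.1476×10⁶ m.
r_a = 6371 + 26830 = 33201 km = 3.3201×10⁷ m.
Semi-major axis a = (r_p + r_a)/2 = 20174 km = 2.017×10⁷ m.
Vis-viva: v² = μ(2/r − 1/a) = 3.986×10¹⁴ × (2.798×10⁻⁷ − 4.957×10⁻⁸) = 9.178×10⁷ m²/s².
v = 9580 m/s = 9.580 km/s.

v ≈ 9.58 km/s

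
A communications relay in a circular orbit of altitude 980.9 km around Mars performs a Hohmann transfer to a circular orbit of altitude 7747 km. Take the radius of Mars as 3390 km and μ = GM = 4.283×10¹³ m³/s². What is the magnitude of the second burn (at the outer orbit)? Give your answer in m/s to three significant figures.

Δv ≈ 489 m/s

r₁ = 3390 + 980.9 = 4370.9 km = 4.3709×10⁶ m.
r₂ = 3390 + 7747 = 11137 km = 1.1137×10⁷ m.
Transfer ellipse a_t = (r₁ + r₂)/2 = 7.754×10⁶ m.
At r₁: circular v_c1 = √(μ/r₁) = 3130 m/s; transfer-periapsis v_p = √[μ(2/r₁ − 1/a_t)] = 3752 m/s.
At r₂: circular v_c2 = √(μ/r₂) = 1961 m/s; transfer-apoapsis v_a = √[μ(2/r₂ − 1/a_t)] = 1472 m/s.
Δv₂ = v_c2 − v_a = 488.7 m/s.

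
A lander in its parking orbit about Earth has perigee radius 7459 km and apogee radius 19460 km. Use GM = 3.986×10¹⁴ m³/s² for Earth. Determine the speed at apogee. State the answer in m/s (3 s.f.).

Semi-major axis a = (r_p + r_a)/2 = 13460 km = 1.346×10⁷ m.
Vis-viva: v² = μ(2/r − 1/a) = 3.986×10¹⁴ × (1.028×10⁻⁷ − 7.430×10⁻⁸) = 1.135×10⁷ m²/s².
v = 3369 m/s.

v ≈ 3370 m/s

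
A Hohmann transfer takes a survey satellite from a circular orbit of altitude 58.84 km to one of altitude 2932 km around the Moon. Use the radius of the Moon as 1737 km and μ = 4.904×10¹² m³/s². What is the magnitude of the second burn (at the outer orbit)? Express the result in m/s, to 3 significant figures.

r₁ = 1737 + 58.84 = 1795.8 km = 1.7958×10⁶ m.
r₂ = 1737 + 2932 = 4669.0 km = 4.6690×10⁶ m.
Transfer ellipse a_t = (r₁ + r₂)/2 = 3.232×10⁶ m.
At r₁: circular v_c1 = √(μ/r₁) = 1652 m/s; transfer-perilune v_p = √[μ(2/r₁ − 1/a_t)] = 1986 m/s.
At r₂: circular v_c2 = √(μ/r₂) = 1025 m/s; transfer-apolune v_a = √[μ(2/r₂ − 1/a_t)] = 763.9 m/s.
Δv₂ = v_c2 − v_a = 261.0 m/s.

Δv ≈ 261 m/s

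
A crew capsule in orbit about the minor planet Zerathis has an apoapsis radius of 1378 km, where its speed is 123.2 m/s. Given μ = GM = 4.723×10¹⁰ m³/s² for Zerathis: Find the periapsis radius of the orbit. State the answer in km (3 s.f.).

r_a = 1.378×10⁶ m.
Specific energy ε = v²/2 − μ/r = -2.669×10⁴ J/kg, so a = −μ/(2ε) = 8.849×10⁵ m.
The apsides satisfy r_p + r_a = 2a, so the periapsis radius is 2a − r_a = 3.919×10⁵ m = 391.90 km.

periapsis radius ≈ 392 km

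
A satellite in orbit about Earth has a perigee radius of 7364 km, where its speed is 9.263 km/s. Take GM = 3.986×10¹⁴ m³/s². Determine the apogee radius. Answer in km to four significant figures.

apogee radius ≈ 28140 km

r_p = 7.364×10⁶ m.
Specific energy ε = v²/2 − μ/r = -1.123×10⁷ J/kg, so a = −μ/(2ε) = 1.775×10⁷ m.
The apsides satisfy r_p + r_a = 2a, so the apogee radius is 2a − r_p = 2.814×10⁷ m = 28141 km.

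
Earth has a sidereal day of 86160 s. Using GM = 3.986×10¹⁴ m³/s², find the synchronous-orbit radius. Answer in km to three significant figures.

r_sync ≈ 42200 km

A synchronous orbit has period T, so by Kepler's third law a = (μT²/4π²)^(1/3).
μT²/4π² = 3.986×10¹⁴ × (8.616×10⁴)² / 39.48 = 7.495×10²² m³.
a = 4.216×10⁷ m = 42163 km.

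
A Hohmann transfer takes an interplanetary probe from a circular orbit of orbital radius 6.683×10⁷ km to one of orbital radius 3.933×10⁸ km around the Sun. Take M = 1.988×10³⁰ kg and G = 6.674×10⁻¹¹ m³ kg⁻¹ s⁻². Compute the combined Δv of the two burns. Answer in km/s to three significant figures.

Δv_total ≈ 22.2 km/s

μ = GM = 6.674×10⁻¹¹ × 1.988×10³⁰ = 1.327×10²⁰ m³/s².
r₁ = 6.683×10⁷ km = 6.683×10¹⁰ m.
r₂ = 3.933×10⁸ km = 3.933×10¹¹ m.
Transfer ellipse a_t = (r₁ + r₂)/2 = 2.301×10¹¹ m.
At r₁: circular v_c1 = √(μ/r₁) = 44560 m/s; transfer-perihelion v_p = √[μ(2/r₁ − 1/a_t)] = 58260 m/s.
Δv₁ = v_p − v_c1 = 13700 m/s.
At r₂: circular v_c2 = √(μ/r₂) = 18370 m/s; transfer-aphelion v_a = √[μ(2/r₂ − 1/a_t)] = 9899 m/s.
Δv₂ = v_c2 − v_a = 8468 m/s.
Total Δv = Δv₁ + Δv₂ = 22170 m/s = 22.17 km/s.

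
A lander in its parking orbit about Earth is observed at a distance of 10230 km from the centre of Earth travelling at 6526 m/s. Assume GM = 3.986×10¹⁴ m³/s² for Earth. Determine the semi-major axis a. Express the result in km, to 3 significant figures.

a ≈ 11300 km

r = 1.023×10⁷ m.
Vis-viva rearranged: 1/a = 2/r − v²/μ = 1.955×10⁻⁷ − 1.068×10⁻⁷ = 8.866×10⁻⁸ m⁻¹.
a = 1.128×10⁷ m = 11279 km.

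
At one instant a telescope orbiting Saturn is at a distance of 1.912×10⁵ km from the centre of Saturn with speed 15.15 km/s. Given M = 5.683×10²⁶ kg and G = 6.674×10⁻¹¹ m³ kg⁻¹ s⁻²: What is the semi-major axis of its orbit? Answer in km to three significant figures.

μ = GM = 6.674×10⁻¹¹ × 5.683×10²⁶ = 3.793×10¹⁶ m³/s².
r = 1.912×10⁸ m.
Vis-viva rearranged: 1/a = 2/r − v²/μ = 1.046×10⁻⁸ − 6.051×10⁻⁹ = 4.409×10⁻⁹ m⁻¹.
a = 2.268×10⁸ m = 2.2682×10⁵ km.

a ≈ 2.27×10⁵ km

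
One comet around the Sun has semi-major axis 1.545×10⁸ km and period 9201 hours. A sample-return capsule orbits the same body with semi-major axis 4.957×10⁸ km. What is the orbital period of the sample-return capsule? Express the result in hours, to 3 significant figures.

Kepler's third law: T² ∝ a³, so T₂ = T₁ (a₂/a₁)^(3/2).
a₂/a₁ = 3.208, (a₂/a₁)^(3/2) = 5.747.
T₂ = 9201 × 5.747 = 52880 hours.

T₂ ≈ 52900 hours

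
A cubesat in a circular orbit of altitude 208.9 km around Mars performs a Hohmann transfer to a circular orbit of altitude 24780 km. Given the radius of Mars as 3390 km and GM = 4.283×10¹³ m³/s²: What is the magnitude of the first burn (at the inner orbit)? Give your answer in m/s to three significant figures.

r₁ = 3390 + 208.9 = 3598.9 km = 3.5989×10⁶ m.
r₂ = 3390 + 24780 = 28170 km = 2.8170×10⁷ m.
Transfer ellipse a_t = (r₁ + r₂)/2 = 1.588×10⁷ m.
At r₁: circular v_c1 = √(μ/r₁) = 3450 m/s; transfer-periapsis v_p = √[μ(2/r₁ − 1/a_t)] = 4594 m/s.
Δv₁ = v_p − v_c1 = 1144 m/s.

Δv ≈ 1140 m/s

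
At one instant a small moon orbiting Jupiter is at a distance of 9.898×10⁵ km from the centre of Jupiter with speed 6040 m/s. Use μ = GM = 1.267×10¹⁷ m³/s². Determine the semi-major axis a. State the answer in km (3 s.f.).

a ≈ 5.77×10⁵ km

r = 9.898×10⁸ m.
Specific orbital energy ε = v²/2 − μ/r = (6040)²/2 − 1.267×10¹⁷/9.898×10⁸ = -1.098×10⁸ J/kg.
Since ε = −μ/(2a), a = −μ/(2ε) = 5.771×10⁸ m = 5.7714×10⁵ km.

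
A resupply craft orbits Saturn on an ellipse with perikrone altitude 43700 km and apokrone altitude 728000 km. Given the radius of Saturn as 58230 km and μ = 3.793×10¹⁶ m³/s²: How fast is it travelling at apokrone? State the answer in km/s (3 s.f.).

r_p = 58230 + 43700 = 101930 km = 1.0193×10⁸ m.
r_a = 58230 + 728000 = 786230 km = 7.8623×10⁸ m.
Semi-major axis a = (r_p + r_a)/2 = 4.4408×10⁵ km = 4.441×10⁸ m.
Vis-viva: v² = μ(2/r − 1/a) = 3.793×10¹⁶ × (2.544×10⁻⁹ − 2.252×10⁻⁹) = 1.107×10⁷ m²/s².
v = 3328 m/s = 3.328 km/s.

v ≈ 3.33 km/s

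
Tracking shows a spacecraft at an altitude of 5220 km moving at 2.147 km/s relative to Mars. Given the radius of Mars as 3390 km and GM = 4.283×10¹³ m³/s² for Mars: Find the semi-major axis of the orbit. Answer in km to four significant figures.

r = 3390 + 5220 = 8610.0 km = 8.610×10⁶ m.
Vis-viva rearranged: 1/a = 2/r − v²/μ = 2.323×10⁻⁷ − 1.076×10⁻⁷ = 1.247×10⁻⁷ m⁻¹.
a = 8.022×10⁶ m = 8021.7 km.

a ≈ 8022 km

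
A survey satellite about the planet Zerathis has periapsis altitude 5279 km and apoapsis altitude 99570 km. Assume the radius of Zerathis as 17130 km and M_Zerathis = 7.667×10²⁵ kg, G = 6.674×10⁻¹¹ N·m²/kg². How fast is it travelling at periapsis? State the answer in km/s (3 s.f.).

μ = GM = 6.674×10⁻¹¹ × 7.667×10²⁵ = 5.117×10¹⁵ m³/s².
r_p = 17130 + 5279 = 22409 km = 2.2409×10⁷ m.
r_a = 17130 + 99570 = 116700 km = 1.1670×10⁸ m.
Semi-major axis a = (r_p + r_a)/2 = 69554 km = 6.955×10⁷ m.
Vis-viva: v² = μ(2/r − 1/a) = 5.117×10¹⁵ × (8.925×10⁻⁸ − 1.438×10⁻⁸) = 3.831×10⁸ m²/s².
v = 19570 m/s = 19.57 km/s.

v ≈ 19.6 km/s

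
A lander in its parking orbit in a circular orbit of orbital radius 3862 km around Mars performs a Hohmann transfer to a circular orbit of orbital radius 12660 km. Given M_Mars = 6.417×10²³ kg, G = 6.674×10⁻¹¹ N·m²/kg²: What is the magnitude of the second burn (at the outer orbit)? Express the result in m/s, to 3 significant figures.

Δv ≈ 582 m/s

μ = GM = 6.674×10⁻¹¹ × 6.417×10²³ = 4.283×10¹³ m³/s².
r₁ = 3862 km = 3.862×10⁶ m.
r₂ = 12660 km = 1.266×10⁷ m.
Transfer ellipse a_t = (r₁ + r₂)/2 = 8.261×10⁶ m.
At r₁: circular v_c1 = √(μ/r₁) = 3330 m/s; transfer-periapsis v_p = √[μ(2/r₁ − 1/a_t)] = 4122 m/s.
At r₂: circular v_c2 = √(μ/r₂) = 1839 m/s; transfer-apoapsis v_a = √[μ(2/r₂ − 1/a_t)] = 1258 m/s.
Δv₂ = v_c2 − v_a = 581.7 m/s.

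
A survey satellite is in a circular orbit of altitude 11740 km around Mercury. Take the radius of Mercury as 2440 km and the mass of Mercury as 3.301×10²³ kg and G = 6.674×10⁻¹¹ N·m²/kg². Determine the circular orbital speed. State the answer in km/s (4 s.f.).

v ≈ 1.246 km/s

μ = GM = 6.674×10⁻¹¹ × 3.301×10²³ = 2.203×10¹³ m³/s².
r = 2440 + 11740 = 14180 km = 1.4180×10⁷ m.
For a circular orbit v = √(μ/r) = √(2.203×10¹³ / 1.418×10⁷) = √(1.554×10⁶) = 1246 m/s.
That is 1.246 km/s.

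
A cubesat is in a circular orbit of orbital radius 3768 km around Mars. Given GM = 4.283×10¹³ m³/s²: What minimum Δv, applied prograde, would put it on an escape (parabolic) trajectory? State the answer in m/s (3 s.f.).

r = 3768 km = 3.768×10⁶ m.
Circular speed v_c = √(μ/r) = 3371 m/s.
Escape speed v_esc = √(2μ/r) = √2 × v_c = 4768 m/s.
Δv = v_esc − v_c = 1397 m/s.

Δv ≈ 1400 m/s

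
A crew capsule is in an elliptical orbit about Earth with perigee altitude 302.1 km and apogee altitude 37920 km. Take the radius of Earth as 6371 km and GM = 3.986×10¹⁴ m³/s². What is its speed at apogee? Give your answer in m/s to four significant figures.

v ≈ 1535 m/s

r_p = 6371 + 302.1 = 6673.1 km = 6.6731×10⁶ m.
r_a = 6371 + 37920 = 44291 km = 4.4291×10⁷ m.
Semi-major axis a = (r_p + r_a)/2 = 25482 km = 2.548×10⁷ m.
Vis-viva: v² = μ(2/r − 1/a) = 3.986×10¹⁴ × (4.516×10⁻⁸ − 3.924×10⁻⁸) = 2.357×10⁶ m²/s².
v = 1535 m/s.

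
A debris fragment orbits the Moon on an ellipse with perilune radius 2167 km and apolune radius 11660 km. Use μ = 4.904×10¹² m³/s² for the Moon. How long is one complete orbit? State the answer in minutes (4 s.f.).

T ≈ 859.6 minutes

Semi-major axis a = (r_p + r_a)/2 = (2167.0 + 11660)/2 = 6913.5 km = 6.914×10⁶ m.
By Kepler's third law T = 2π√(a³/μ) = 2π × 8.209×10³ = 5.158×10⁴ s.
= 859.6 minutes.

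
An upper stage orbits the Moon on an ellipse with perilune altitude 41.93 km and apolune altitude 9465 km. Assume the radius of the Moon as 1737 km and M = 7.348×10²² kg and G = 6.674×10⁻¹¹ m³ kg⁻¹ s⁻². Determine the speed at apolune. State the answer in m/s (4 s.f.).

v ≈ 346.4 m/s

μ = GM = 6.674×10⁻¹¹ × 7.348×10²² = 4.904×10¹² m³/s².
r_p = 1737 + 41.93 = 1778.9 km = 1.7789×10⁶ m.
r_a = 1737 + 9465 = 11202 km = 1.1202×10⁷ m.
Semi-major axis a = (r_p + r_a)/2 = 6490.5 km = 6.490×10⁶ m.
Vis-viva: v² = μ(2/r − 1/a) = 4.904×10¹² × (1.785×10⁻⁷ − 1.541×10⁻⁷) = 1.200×10⁵ m²/s².
v = 346.4 m/s.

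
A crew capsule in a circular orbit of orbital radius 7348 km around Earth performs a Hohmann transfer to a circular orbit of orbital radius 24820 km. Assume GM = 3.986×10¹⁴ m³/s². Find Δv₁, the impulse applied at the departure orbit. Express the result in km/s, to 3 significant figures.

r₁ = 7348 km = 7.348×10⁶ m.
r₂ = 24820 km = 2.482×10⁷ m.
Transfer ellipse a_t = (r₁ + r₂)/2 = 1.608×10⁷ m.
At r₁: circular v_c1 = √(μ/r₁) = 7365 m/s; transfer-perigee v_p = √[μ(2/r₁ − 1/a_t)] = 9149 m/s.
Δv₁ = v_p − v_c1 = 1784 m/s.
= 1.784 km/s.

Δv ≈ 1.78 km/s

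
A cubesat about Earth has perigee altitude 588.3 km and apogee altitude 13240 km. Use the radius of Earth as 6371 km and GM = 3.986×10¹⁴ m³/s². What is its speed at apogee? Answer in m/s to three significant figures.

r_p = 6371 + 588.3 = 6959.3 km = 6.9593×10⁶ m.
r_a = 6371 + 13240 = 19611 km = 1.9611×10⁷ m.
Semi-major axis a = (r_p + r_a)/2 = 13285 km = 1.329×10⁷ m.
Vis-viva: v² = μ(2/r − 1/a) = 3.986×10¹⁴ × (1.020×10⁻⁷ − 7.527×10⁻⁸) = 1.065×10⁷ m²/s².
v = 3263 m/s.

v ≈ 3260 m/s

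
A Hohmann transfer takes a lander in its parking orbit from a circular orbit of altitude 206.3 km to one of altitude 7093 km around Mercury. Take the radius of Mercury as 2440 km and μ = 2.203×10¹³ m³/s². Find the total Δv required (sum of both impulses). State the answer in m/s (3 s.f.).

r₁ = 2440 + 206.3 = 2646.3 km = 2.6463×10⁶ m.
r₂ = 2440 + 7093 = 9533.0 km = 9.5330×10⁶ m.
Transfer ellipse a_t = (r₁ + r₂)/2 = 6.090×10⁶ m.
At r₁: circular v_c1 = √(μ/r₁) = 2885 m/s; transfer-periherm v_p = √[μ(2/r₁ − 1/a_t)] = 3610 m/s.
Δv₁ = v_p − v_c1 = 724.7 m/s.
At r₂: circular v_c2 = √(μ/r₂) = 1520 m/s; transfer-apoherm v_a = √[μ(2/r₂ − 1/a_t)] = 1002 m/s.
Δv₂ = v_c2 − v_a = 518.1 m/s.
Total Δv = Δv₁ + Δv₂ = 1243 m/s.

Δv_total ≈ 1240 m/s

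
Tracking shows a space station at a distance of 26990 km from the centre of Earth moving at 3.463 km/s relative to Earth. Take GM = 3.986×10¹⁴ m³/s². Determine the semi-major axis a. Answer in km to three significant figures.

r = 2.699×10⁷ m.
Specific orbital energy ε = v²/2 − μ/r = (3463)²/2 − 3.986×10¹⁴/2.699×10⁷ = -8.772×10⁶ J/kg.
Since ε = −μ/(2a), a = −μ/(2ε) = 2.272×10⁷ m = 22719 km.

a ≈ 22700 km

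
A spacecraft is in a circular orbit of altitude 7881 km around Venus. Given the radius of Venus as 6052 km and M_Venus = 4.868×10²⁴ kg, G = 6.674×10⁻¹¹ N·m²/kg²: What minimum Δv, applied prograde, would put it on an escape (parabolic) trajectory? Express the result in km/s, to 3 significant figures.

Δv ≈ 2.00 km/s

μ = GM = 6.674×10⁻¹¹ × 4.868×10²⁴ = 3.249×10¹⁴ m³/s².
r = 6052 + 7881 = 13933 km = 1.3933×10⁷ m.
Circular speed v_c = √(μ/r) = 4829 m/s.
Escape speed v_esc = √(2μ/r) = √2 × v_c = 6829 m/s.
Δv = v_esc − v_c = 2000 m/s = 2.000 km/s.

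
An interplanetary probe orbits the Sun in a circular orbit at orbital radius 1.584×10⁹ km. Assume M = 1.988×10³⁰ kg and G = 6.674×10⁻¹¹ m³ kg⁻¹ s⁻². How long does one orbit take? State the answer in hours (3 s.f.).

μ = GM = 6.674×10⁻¹¹ × 1.988×10³⁰ = 1.327×10²⁰ m³/s².
r = 1.584×10⁹ km = 1.584×10¹² m.
Kepler's third law: T = 2π√(r³/μ) = 2π√((1.584×10¹²)³ / 1.327×10²⁰).
r³/μ = 2.995×10¹⁶ s², so T = 2π × 1.731×10⁸ = 1.087×10⁹ s.
Converting: 1.087×10⁹ s ÷ 3600 = 3.021×10⁵ hours.

T ≈ 302000 hours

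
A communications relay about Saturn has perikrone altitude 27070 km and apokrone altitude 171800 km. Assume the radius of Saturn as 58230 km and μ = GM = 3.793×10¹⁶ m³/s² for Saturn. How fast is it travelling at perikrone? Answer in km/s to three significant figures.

v ≈ 25.5 km/s

r_p = 58230 + 27070 = 85300 km = 8.5300×10⁷ m.
r_a = 58230 + 171800 = 230030 km = 2.3003×10⁸ m.
Semi-major axis a = (r_p + r_a)/2 = 1.5766×10⁵ km = 1.577×10⁸ m.
Vis-viva: v² = μ(2/r − 1/a) = 3.793×10¹⁶ × (2.345×10⁻⁸ − 6.343×10⁻⁹) = 6.488×10⁸ m²/s².
v = 25470 m/s = 25.47 km/s.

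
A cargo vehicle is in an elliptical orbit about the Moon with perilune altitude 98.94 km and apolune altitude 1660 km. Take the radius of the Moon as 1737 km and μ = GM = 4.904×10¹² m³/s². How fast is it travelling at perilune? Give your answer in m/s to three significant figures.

v ≈ 1860 m/s

r_p = 1737 + 98.94 = 1835.9 km = 1.8359×10⁶ m.
r_a = 1737 + 1660 = 3397.0 km = 3.3970×10⁶ m.
Semi-major axis a = (r_p + r_a)/2 = 2616.5 km = 2.616×10⁶ m.
Vis-viva: v² = μ(2/r − 1/a) = 4.904×10¹² × (1.089×10⁻⁶ − 3.822×10⁻⁷) = 3.468×10⁶ m²/s².
v = 1862 m/s.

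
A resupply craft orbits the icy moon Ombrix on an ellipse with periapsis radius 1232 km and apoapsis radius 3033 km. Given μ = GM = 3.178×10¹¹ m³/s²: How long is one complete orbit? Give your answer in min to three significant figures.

T ≈ 578 min

Semi-major axis a = (r_p + r_a)/2 = (1232.0 + 3033.0)/2 = 2132.5 km = 2.132×10⁶ m.
By Kepler's third law T = 2π√(a³/μ) = 2π × 5.524×10³ = 3.471×10⁴ s.
= 578.5 min.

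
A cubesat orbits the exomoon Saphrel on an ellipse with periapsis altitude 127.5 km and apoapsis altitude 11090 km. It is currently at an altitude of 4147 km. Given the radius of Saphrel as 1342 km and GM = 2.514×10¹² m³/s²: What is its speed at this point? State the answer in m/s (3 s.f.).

r_p = 1342 + 127.5 = 1469.5 km = 1.4695×10⁶ m.
r_a = 1342 + 11090 = 12432 km = 1.2432×10⁷ m.
r = 1342 + 4147 = 5489.0 km = 5.489×10⁶ m.
Semi-major axis a = (r_p + r_a)/2 = 6950.8 km = 6.951×10⁶ m.
Vis-viva: v² = μ(2/r − 1/a) = 2.514×10¹² × (3.644×10⁻⁷ − 1.439×10⁻⁷) = 5.543×10⁵ m²/s².
v = 744.5 m/s.

v ≈ 745 m/s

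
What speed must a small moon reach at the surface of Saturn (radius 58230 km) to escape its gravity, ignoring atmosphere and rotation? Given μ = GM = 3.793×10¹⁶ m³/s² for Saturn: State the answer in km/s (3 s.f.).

v_esc ≈ 36.1 km/s

r = R = 5.823×10⁷ m.
Escape speed v_esc = √(2μ/r) = √(2 × 3.793×10¹⁶ / 5.823×10⁷) = √(1.303×10⁹) = 36090 m/s.
= 36.09 km/s.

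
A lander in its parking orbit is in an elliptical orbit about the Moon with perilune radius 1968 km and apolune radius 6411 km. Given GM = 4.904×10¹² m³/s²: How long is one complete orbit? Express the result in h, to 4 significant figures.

Semi-major axis a = (r_p + r_a)/2 = (1968.0 + 6411.0)/2 = 4189.5 km = 4.190×10⁶ m.
By Kepler's third law T = 2π√(a³/μ) = 2π × 3.872×10³ = 2.433×10⁴ s.
= 6.758 h.

T ≈ 6.758 h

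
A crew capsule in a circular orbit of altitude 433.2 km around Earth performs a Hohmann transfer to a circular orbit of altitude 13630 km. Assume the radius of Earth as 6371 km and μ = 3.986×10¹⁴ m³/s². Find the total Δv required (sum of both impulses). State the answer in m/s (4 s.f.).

r₁ = 6371 + 433.2 = 6804.2 km = 6.8042×10⁶ m.
r₂ = 6371 + 13630 = 20001 km = 2.0001×10⁷ m.
Transfer ellipse a_t = (r₁ + r₂)/2 = 1.340×10⁷ m.
At r₁: circular v_c1 = √(μ/r₁) = 7654 m/s; transfer-perigee v_p = √[μ(2/r₁ − 1/a_t)] = 9350 m/s.
Δv₁ = v_p − v_c1 = 1696 m/s.
At r₂: circular v_c2 = √(μ/r₂) = 4464 m/s; transfer-apogee v_a = √[μ(2/r₂ − 1/a_t)] = 3181 m/s.
Δv₂ = v_c2 − v_a = 1283 m/s.
Total Δv = Δv₁ + Δv₂ = 2980 m/s.

Δv_total ≈ 2980 m/s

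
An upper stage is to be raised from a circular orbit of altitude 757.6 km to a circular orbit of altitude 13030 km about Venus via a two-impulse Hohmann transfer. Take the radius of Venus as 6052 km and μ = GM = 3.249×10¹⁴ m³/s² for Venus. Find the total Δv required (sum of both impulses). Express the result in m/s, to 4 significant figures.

r₁ = 6052 + 757.6 = 6809.6 km = 6.8096×10⁶ m.
r₂ = 6052 + 13030 = 19082 km = 1.9082×10⁷ m.
Transfer ellipse a_t = (r₁ + r₂)/2 = 1.295×10⁷ m.
At r₁: circular v_c1 = √(μ/r₁) = 6907 m/s; transfer-periapsis v_p = √[μ(2/r₁ − 1/a_t)] = 8386 m/s.
Δv₁ = v_p − v_c1 = 1479 m/s.
At r₂: circular v_c2 = √(μ/r₂) = 4126 m/s; transfer-apoapsis v_a = √[μ(2/r₂ − 1/a_t)] = 2993 m/s.
Δv₂ = v_c2 − v_a = 1134 m/s.
Total Δv = Δv₁ + Δv₂ = 2612 m/s.

Δv_total ≈ 2612 m/s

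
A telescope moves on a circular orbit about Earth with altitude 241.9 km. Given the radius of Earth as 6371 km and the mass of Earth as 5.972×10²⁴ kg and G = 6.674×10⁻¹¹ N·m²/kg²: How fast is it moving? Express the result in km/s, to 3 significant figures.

μ = GM = 6.674×10⁻¹¹ × 5.972×10²⁴ = 3.986×10¹⁴ m³/s².
r = 6371 + 241.9 = 6612.9 km = 6.6129×10⁶ m.
For a circular orbit v = √(μ/r) = √(3.986×10¹⁴ / 6.613×10⁶) = √(6.027×10⁷) = 7763 m/s.
That is 7.763 km/s.

v ≈ 7.76 km/s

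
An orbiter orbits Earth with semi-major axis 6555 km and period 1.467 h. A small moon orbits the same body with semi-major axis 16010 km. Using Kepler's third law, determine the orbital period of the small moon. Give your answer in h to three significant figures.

Kepler's third law: T² ∝ a³, so T₂ = T₁ (a₂/a₁)^(3/2).
a₂/a₁ = 2.442, (a₂/a₁)^(3/2) = 3.817.
T₂ = 1.467 × 3.817 = 5.600 h.

T₂ ≈ 5.60 h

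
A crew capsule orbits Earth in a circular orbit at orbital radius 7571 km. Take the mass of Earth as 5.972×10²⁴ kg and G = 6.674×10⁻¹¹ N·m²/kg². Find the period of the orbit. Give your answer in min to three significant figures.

μ = GM = 6.674×10⁻¹¹ × 5.972×10²⁴ = 3.986×10¹⁴ m³/s².
r = 7571 km = 7.571×10⁶ m.
Kepler's third law: T = 2π√(r³/μ) = 2π√((7.571×10⁶)³ / 3.986×10¹⁴).
r³/μ = 1.089×10⁶ s², so T = 2π × 1.043×10³ = 6.556×10³ s.
Converting: 6.556×10³ s ÷ 60.00 = 109.3 min.

T ≈ 109 min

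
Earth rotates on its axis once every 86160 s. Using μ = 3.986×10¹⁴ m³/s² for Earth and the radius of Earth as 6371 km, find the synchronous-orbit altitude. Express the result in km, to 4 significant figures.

h_sync ≈ 35790 km

A synchronous orbit has period T, so by Kepler's third law a = (μT²/4π²)^(1/3).
μT²/4π² = 3.986×10¹⁴ × (8.616×10⁴)² / 39.48 = 7.495×10²² m³.
a = 4.216×10⁷ m = 42163 km.
Altitude h = a − R = 42163 − 6371 = 35792 km.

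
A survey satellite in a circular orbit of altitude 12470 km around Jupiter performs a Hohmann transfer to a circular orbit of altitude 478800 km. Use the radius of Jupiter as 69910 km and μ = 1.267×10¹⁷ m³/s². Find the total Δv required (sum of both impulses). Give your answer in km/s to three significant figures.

r₁ = 69910 + 12470 = 82380 km = 8.2380×10⁷ m.
r₂ = 69910 + 478800 = 548710 km = 5.4871×10⁸ m.
Transfer ellipse a_t = (r₁ + r₂)/2 = 3.155×10⁸ m.
At r₁: circular v_c1 = √(μ/r₁) = 39220 m/s; transfer-perijove v_p = √[μ(2/r₁ − 1/a_t)] = 51720 m/s.
Δv₁ = v_p − v_c1 = 12500 m/s.
At r₂: circular v_c2 = √(μ/r₂) = 15200 m/s; transfer-apojove v_a = √[μ(2/r₂ − 1/a_t)] = 7764 m/s.
Δv₂ = v_c2 − v_a = 7431 m/s.
Total Δv = Δv₁ + Δv₂ = 19930 m/s = 19.93 km/s.

Δv_total ≈ 19.9 km/s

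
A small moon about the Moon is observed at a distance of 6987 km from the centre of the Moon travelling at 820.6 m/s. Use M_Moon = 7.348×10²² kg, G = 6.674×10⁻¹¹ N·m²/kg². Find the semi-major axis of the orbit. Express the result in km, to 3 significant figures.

a ≈ 6710 km

μ = GM = 6.674×10⁻¹¹ × 7.348×10²² = 4.904×10¹² m³/s².
r = 6.987×10⁶ m.
Specific orbital energy ε = v²/2 − μ/r = (820.6)²/2 − 4.904×10¹²/6.987×10⁶ = -3.652×10⁵ J/kg.
Since ε = −μ/(2a), a = −μ/(2ε) = 6.714×10⁶ m = 6714.4 km.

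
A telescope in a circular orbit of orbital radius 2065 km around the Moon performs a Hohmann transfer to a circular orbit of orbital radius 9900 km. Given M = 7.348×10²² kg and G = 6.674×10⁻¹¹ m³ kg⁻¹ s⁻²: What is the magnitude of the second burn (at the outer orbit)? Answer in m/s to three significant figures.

Δv ≈ 290 m/s

μ = GM = 6.674×10⁻¹¹ × 7.348×10²² = 4.904×10¹² m³/s².
r₁ = 2065 km = 2.065×10⁶ m.
r₂ = 9900 km = 9.900×10⁶ m.
Transfer ellipse a_t = (r₁ + r₂)/2 = 5.982×10⁶ m.
At r₁: circular v_c1 = √(μ/r₁) = 1541 m/s; transfer-perilune v_p = √[μ(2/r₁ − 1/a_t)] = 1982 m/s.
At r₂: circular v_c2 = √(μ/r₂) = 703.8 m/s; transfer-apolune v_a = √[μ(2/r₂ − 1/a_t)] = 413.5 m/s.
Δv₂ = v_c2 − v_a = 290.3 m/s.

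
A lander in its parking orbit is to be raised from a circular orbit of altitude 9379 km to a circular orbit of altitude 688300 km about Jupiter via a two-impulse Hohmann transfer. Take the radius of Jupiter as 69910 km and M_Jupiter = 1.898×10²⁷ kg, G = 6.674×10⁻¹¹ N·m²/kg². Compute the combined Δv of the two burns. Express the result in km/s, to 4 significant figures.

Δv_total ≈ 21.11 km/s

μ = GM = 6.674×10⁻¹¹ × 1.898×10²⁷ = 1.267×10¹⁷ m³/s².
r₁ = 69910 + 9379 = 79289 km = 7.9289×10⁷ m.
r₂ = 69910 + 688300 = 758210 km = 7.5821×10⁸ m.
Transfer ellipse a_t = (r₁ + r₂)/2 = 4.187×10⁸ m.
At r₁: circular v_c1 = √(μ/r₁) = 39970 m/s; transfer-perijove v_p = √[μ(2/r₁ − 1/a_t)] = 53780 m/s.
Δv₁ = v_p − v_c1 = 13810 m/s.
At r₂: circular v_c2 = √(μ/r₂) = 12930 m/s; transfer-apojove v_a = √[μ(2/r₂ − 1/a_t)] = 5624 m/s.
Δv₂ = v_c2 − v_a = 7301 m/s.
Total Δv = Δv₁ + Δv₂ = 21110 m/s = 21.11 km/s.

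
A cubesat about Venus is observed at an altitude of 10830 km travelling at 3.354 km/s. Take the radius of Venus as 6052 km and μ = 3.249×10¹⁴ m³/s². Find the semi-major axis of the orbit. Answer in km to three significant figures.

a ≈ 11900 km

r = 6052 + 10830 = 16882 km = 1.688×10⁷ m.
Vis-viva rearranged: 1/a = 2/r − v²/μ = 1.185×10⁻⁷ − 3.462×10⁻⁸ = 8.385×10⁻⁸ m⁻¹.
a = 1.193×10⁷ m = 11927 km.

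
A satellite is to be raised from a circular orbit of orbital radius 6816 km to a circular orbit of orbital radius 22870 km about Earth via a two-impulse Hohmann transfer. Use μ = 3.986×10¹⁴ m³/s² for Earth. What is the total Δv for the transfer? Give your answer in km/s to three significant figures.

Δv_total ≈ 3.19 km/s

r₁ = 6816 km = 6.816×10⁶ m.
r₂ = 22870 km = 2.287×10⁷ m.
Transfer ellipse a_t = (r₁ + r₂)/2 = 1.484×10⁷ m.
At r₁: circular v_c1 = √(μ/r₁) = 7647 m/s; transfer-perigee v_p = √[μ(2/r₁ − 1/a_t)] = 9492 m/s.
Δv₁ = v_p − v_c1 = 1845 m/s.
At r₂: circular v_c2 = √(μ/r₂) = 4175 m/s; transfer-apogee v_a = √[μ(2/r₂ − 1/a_t)] = 2829 m/s.
Δv₂ = v_c2 − v_a = 1346 m/s.
Total Δv = Δv₁ + Δv₂ = 3191 m/s = 3.191 km/s.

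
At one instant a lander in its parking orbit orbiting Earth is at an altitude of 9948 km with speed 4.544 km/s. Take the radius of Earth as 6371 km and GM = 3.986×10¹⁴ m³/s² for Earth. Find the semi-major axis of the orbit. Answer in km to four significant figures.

r = 6371 + 9948 = 16319 km = 1.632×10⁷ m.
Specific orbital energy ε = v²/2 − μ/r = (4544)²/2 − 3.986×10¹⁴/1.632×10⁷ = -1.410×10⁷ J/kg.
Since ε = −μ/(2a), a = −μ/(2ε) = 1.413×10⁷ m = 14133 km.

a ≈ 14130 km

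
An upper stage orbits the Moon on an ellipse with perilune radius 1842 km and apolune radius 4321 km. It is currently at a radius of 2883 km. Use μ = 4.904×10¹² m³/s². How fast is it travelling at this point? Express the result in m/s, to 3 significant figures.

Semi-major axis a = (r_p + r_a)/2 = 3081.5 km = 3.082×10⁶ m.
Vis-viva: v² = μ(2/r − 1/a) = 4.904×10¹² × (6.937×10⁻⁷ − 3.245×10⁻⁷) = 1.811×10⁶ m²/s².
v = 1346 m/s.

v ≈ 1350 m/s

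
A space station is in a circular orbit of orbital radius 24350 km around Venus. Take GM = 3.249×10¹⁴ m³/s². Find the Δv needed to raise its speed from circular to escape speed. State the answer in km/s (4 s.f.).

r = 24350 km = 2.435×10⁷ m.
Circular speed v_c = √(μ/r) = 3653 m/s.
Escape speed v_esc = √(2μ/r) = √2 × v_c = 5166 m/s.
Δv = v_esc − v_c = 1513 m/s = 1.513 km/s.

Δv ≈ 1.513 km/s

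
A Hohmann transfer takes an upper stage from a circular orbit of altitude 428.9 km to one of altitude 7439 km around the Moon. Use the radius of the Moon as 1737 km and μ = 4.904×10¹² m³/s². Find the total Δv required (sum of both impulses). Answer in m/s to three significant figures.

Δv_total ≈ 689 m/s

r₁ = 1737 + 428.9 = 2165.9 km = 2.1659×10⁶ m.
r₂ = 1737 + 7439 = 9176.0 km = 9.1760×10⁶ m.
Transfer ellipse a_t = (r₁ + r₂)/2 = 5.671×10⁶ m.
At r₁: circular v_c1 = √(μ/r₁) = 1505 m/s; transfer-perilune v_p = √[μ(2/r₁ − 1/a_t)] = 1914 m/s.
Δv₁ = v_p − v_c1 = 409.3 m/s.
At r₂: circular v_c2 = √(μ/r₂) = 731.1 m/s; transfer-apolune v_a = √[μ(2/r₂ − 1/a_t)] = 451.8 m/s.
Δv₂ = v_c2 − v_a = 279.3 m/s.
Total Δv = Δv₁ + Δv₂ = 688.6 m/s.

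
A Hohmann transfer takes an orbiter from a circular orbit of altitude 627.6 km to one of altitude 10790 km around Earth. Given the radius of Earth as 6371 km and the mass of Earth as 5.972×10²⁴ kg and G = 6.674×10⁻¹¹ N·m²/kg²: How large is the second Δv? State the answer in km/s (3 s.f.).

μ = GM = 6.674×10⁻¹¹ × 5.972×10²⁴ = 3.986×10¹⁴ m³/s².
r₁ = 6371 + 627.6 = 6998.6 km = 6.9986×10⁶ m.
r₂ = 6371 + 10790 = 17161 km = 1.7161×10⁷ m.
Transfer ellipse a_t = (r₁ + r₂)/2 = 1.208×10⁷ m.
At r₁: circular v_c1 = √(μ/r₁) = 7547 m/s; transfer-perigee v_p = √[μ(2/r₁ − 1/a_t)] = 8995 m/s.
At r₂: circular v_c2 = √(μ/r₂) = 4819 m/s; transfer-apogee v_a = √[μ(2/r₂ − 1/a_t)] = 3668 m/s.
Δv₂ = v_c2 − v_a = 1151 m/s.
= 1.151 km/s.

Δv ≈ 1.15 km/s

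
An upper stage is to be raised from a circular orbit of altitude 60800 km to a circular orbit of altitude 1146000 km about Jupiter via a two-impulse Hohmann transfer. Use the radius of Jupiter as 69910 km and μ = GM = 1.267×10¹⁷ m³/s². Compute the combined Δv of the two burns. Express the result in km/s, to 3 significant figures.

Δv_total ≈ 16.4 km/s

r₁ = 69910 + 60800 = 130710 km = 1.3071×10⁸ m.
r₂ = 69910 + 1146000 = 1215900 km = 1.2159×10⁹ m.
Transfer ellipse a_t = (r₁ + r₂)/2 = 6.733×10⁸ m.
At r₁: circular v_c1 = √(μ/r₁) = 31130 m/s; transfer-perijove v_p = √[μ(2/r₁ − 1/a_t)] = 41840 m/s.
Δv₁ = v_p − v_c1 = 10700 m/s.
At r₂: circular v_c2 = √(μ/r₂) = 10210 m/s; transfer-apojove v_a = √[μ(2/r₂ − 1/a_t)] = 4498 m/s.
Δv₂ = v_c2 − v_a = 5710 m/s.
Total Δv = Δv₁ + Δv₂ = 16410 m/s = 16.41 km/s.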